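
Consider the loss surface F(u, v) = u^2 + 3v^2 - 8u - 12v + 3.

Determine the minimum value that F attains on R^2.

F(u,v) separates as P(u) + Q(v) + 3, so its minimum is min P + min Q + 3.
P'(u) = 2u - 8 vanishes at u ∈ {4}; Q'(v) = 6v - 12 vanishes at v ∈ {2}.
Local minima of P (where P''>0): P(4)=-16. Local minima of Q: Q(2)=-12.
So the global minimum of F is P(4) + Q(2) + 3 = -16 − 12 + 3 = -25, attained at (4, 2).

-25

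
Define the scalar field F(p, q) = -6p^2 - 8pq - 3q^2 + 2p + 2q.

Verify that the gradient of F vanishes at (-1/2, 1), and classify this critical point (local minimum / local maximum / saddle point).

local maximum

∇F = (-12p - 8q + 2, -8p - 6q + 2); substituting (-1/2, 1) gives ∇F = (0, 0), so (-1/2, 1) is indeed a critical point.
The Hessian of F is constant: H = [[-12, -8], [-8, -6]].
det(H) = (-12)·(-6) − (-8)² = 8.
det(H) > 0 and tr(H) = -18 < 0, so H is negative definite and the point is a local maximum.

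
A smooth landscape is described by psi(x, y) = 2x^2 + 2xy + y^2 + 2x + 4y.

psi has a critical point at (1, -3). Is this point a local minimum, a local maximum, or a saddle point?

local minimum

The Hessian of psi is constant: H = [[4, 2], [2, 2]].
det(H) = 4·2 − 2² = 4.
det(H) > 0 and tr(H) = 6 > 0, so H is positive definite and the point is a local minimum.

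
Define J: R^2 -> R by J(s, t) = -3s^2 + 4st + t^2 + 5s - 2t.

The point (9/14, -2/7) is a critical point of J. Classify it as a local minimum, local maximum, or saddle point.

The Hessian of J is constant: H = [[-6, 4], [4, 2]].
det(H) = (-6)·2 − 4² = -28.
Since det(H) < 0, H is indefinite and the critical point is a saddle point.

saddle point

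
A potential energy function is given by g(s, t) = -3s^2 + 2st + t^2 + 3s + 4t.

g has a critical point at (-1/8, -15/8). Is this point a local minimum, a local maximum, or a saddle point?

The Hessian of g is constant: H = [[-6, 2], [2, 2]].
det(H) = (-6)·2 − 2² = -16.
Since det(H) < 0, H is indefinite and the critical point is a saddle point.

saddle point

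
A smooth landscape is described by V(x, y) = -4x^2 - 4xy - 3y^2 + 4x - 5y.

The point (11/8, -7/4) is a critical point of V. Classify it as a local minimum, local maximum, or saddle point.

local maximum

The Hessian of V is constant: H = [[-8, -4], [-4, -6]].
det(H) = (-8)·(-6) − (-4)² = 32.
det(H) > 0 and tr(H) = -14 < 0, so H is negative definite and the point is a local maximum.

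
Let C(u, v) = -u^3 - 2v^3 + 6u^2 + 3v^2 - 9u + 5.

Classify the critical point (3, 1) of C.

local maximum

The mixed partial ∂²C/∂u∂v is 0, so the Hessian at any point is diag(C_uu, C_vv) = diag(6(-u + 2), 6(-2v + 1)).
At (3, 1): H = diag(-6, -6).
Both eigenvalues are negative, so H is negative definite: a local maximum.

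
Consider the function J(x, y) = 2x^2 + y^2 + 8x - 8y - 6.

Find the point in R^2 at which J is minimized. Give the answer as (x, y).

(-2, 4)

J(x,y) separates as P(x) + Q(y) − 6, so its minimum is min P + min Q − 6.
P'(x) = 4x + 8 vanishes at x ∈ {-2}; Q'(y) = 2y - 8 vanishes at y ∈ {4}.
Local minima of P (where P''>0): P(-2)=-8. Local minima of Q: Q(4)=-16.
So the global minimum of J is P(-2) + Q(4) − 6 = -8 − 16 − 6 = -30, attained at (-2, 4).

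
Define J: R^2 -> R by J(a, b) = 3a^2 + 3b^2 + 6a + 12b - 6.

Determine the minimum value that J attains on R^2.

J(a,b) separates as P(a) + Q(b) − 6, so its minimum is min P + min Q − 6.
P'(a) = 6a + 6 vanishes at a ∈ {-1}; Q'(b) = 6b + 12 vanishes at b ∈ {-2}.
Local minima of P (where P''>0): P(-1)=-3. Local minima of Q: Q(-2)=-12.
So the global minimum of J is P(-1) + Q(-2) − 6 = -3 − 12 − 6 = -21, attained at (-1, -2).

-21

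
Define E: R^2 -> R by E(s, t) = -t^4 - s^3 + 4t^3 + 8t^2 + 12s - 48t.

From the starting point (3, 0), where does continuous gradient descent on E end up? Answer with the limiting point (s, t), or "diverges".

E is separable, so gradient descent decouples: s follows -∂E/∂s, t follows -∂E/∂t.
∂E/∂s = -3(s - 2)(s + 2); at s=3 this is -15, so s increases.
∂E/∂t = -4(t - 3)(t - 2)(t + 2); at t=0 this is -48, so t increases.
The s-coordinate has no critical point in that direction and runs off to infinity.

diverges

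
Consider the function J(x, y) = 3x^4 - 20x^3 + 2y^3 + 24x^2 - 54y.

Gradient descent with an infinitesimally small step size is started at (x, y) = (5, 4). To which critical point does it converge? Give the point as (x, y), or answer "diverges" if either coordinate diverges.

J is separable, so gradient descent decouples: x follows -∂J/∂x, y follows -∂J/∂y.
∂J/∂x = 12x(x - 4)(x - 1); at x=5 this is 240, so x decreases.
∂J/∂y = 6(y - 3)(y + 3); at y=4 this is 42, so y decreases.
x converges to its nearest critical value 4 (a local min of the x-part); y converges to 3. The iterate converges to (4, 3).

(4, 3)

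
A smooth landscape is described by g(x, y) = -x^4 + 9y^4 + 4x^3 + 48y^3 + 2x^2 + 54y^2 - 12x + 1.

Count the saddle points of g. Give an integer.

g separates as a function of x plus a function of y, so ∇g=0 decouples.
∂g/∂x = -4(x - 3)(x - 1)(x + 1) = 0 at x ∈ {-1, 1, 3}; ∂g/∂y = 36y(y + 1)(y + 3) = 0 at y ∈ {-3, -1, 0}.
The Hessian is diagonal: diag(g_xx, g_yy). Second derivatives: g_xx(-1)=-32, g_xx(1)=16, g_xx(3)=-32; g_yy(-3)=216, g_yy(-1)=-72, g_yy(0)=108.
Saddle points occur where the two diagonal entries have opposite signs: (-1, -3), (-1, 0), (1, -1), (3, -3), (3, 0). Count: 5.

5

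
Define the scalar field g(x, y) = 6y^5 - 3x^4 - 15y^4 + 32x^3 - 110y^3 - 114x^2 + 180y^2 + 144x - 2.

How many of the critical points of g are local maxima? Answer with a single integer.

4

g separates as a function of x plus a function of y, so ∇g=0 decouples.
∂g/∂x = -12(x - 4)(x - 3)(x - 1) = 0 at x ∈ {1, 3, 4}; ∂g/∂y = 30y(y - 4)(y - 1)(y + 3) = 0 at y ∈ {-3, 0, 1, 4}.
The Hessian is diagonal: diag(g_xx, g_yy). Second derivatives: g_xx(1)=-72, g_xx(3)=24, g_xx(4)=-36; g_yy(-3)=-2520, g_yy(0)=360, g_yy(1)=-360, g_yy(4)=2520.
Local maxima occur where both diagonal entries negative: (1, -3), (1, 1), (4, -3), (4, 1). Count: 4.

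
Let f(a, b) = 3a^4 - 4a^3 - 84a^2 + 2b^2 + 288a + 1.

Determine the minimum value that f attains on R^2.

-1471

f(a,b) separates as P(a) + Q(b) + 1, so its minimum is min P + min Q + 1.
P'(a) = 12(a - 3)(a - 2)(a + 4) vanishes at a ∈ {-4, 2, 3}; Q'(b) = 4b vanishes at b ∈ {0}.
Local minima of P (where P''>0): P(-4)=-1472, P(3)=243. Local minima of Q: Q(0)=0.
So the global minimum of f is P(-4) + Q(0) + 1 = -1472 + 0 + 1 = -1471, attained at (-4, 0).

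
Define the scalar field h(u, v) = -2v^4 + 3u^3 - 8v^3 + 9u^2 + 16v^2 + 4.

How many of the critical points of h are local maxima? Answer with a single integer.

2

h separates as a function of u plus a function of v, so ∇h=0 decouples.
∂h/∂u = 9u(u + 2) = 0 at u ∈ {-2, 0}; ∂h/∂v = -8v(v - 1)(v + 4) = 0 at v ∈ {-4, 0, 1}.
The Hessian is diagonal: diag(h_uu, h_vv). Second derivatives: h_uu(-2)=-18, h_uu(0)=18; h_vv(-4)=-160, h_vv(0)=32, h_vv(1)=-40.
Local maxima occur where both diagonal entries negative: (-2, -4), (-2, 1). Count: 2.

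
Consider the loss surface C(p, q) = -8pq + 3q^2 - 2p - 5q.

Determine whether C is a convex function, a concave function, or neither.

neither

C is quadratic, so its Hessian is the constant matrix H = [[0, -8], [-8, 6]].
det(H) = -64, tr(H) = 6.
det(H) < 0, so H is indefinite: neither convex nor concave.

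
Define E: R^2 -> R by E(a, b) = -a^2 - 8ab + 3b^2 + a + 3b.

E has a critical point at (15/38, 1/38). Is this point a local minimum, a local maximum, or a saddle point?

The Hessian of E is constant: H = [[-2, -8], [-8, 6]].
det(H) = (-2)·6 − (-8)² = -76.
Since det(H) < 0, H is indefinite and the critical point is a saddle point.

saddle point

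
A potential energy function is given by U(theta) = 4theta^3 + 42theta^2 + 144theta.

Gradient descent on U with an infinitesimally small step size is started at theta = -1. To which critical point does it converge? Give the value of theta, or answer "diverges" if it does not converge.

-3

U'(theta) = 12(theta + 3)(theta + 4), so U'(-1) = 72.
Gradient descent moves in the -U' direction, i.e. theta is decreasing.
The nearest critical point in that direction is theta = -3, where U'' = 12 > 0 (a local minimum). The iterate converges there.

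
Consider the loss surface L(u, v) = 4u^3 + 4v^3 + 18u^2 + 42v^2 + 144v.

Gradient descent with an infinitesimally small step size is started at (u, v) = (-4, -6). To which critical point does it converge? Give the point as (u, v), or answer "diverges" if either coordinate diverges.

diverges

L is separable, so gradient descent decouples: u follows -∂L/∂u, v follows -∂L/∂v.
∂L/∂u = 12u(u + 3); at u=-4 this is 48, so u decreases.
∂L/∂v = 12(v + 3)(v + 4); at v=-6 this is 72, so v decreases.
The u-coordinate has no critical point in that direction and runs off to infinity.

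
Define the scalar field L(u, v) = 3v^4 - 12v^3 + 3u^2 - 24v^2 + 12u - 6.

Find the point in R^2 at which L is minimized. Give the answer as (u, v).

L(u,v) separates as P(u) + Q(v) − 6, so its minimum is min P + min Q − 6.
P'(u) = 6u + 12 vanishes at u ∈ {-2}; Q'(v) = 12v(v - 4)(v + 1) vanishes at v ∈ {-1, 0, 4}.
Local minima of P (where P''>0): P(-2)=-12. Local minima of Q: Q(-1)=-9, Q(4)=-384.
So the global minimum of L is P(-2) + Q(4) − 6 = -12 − 384 − 6 = -402, attained at (-2, 4).

(-2, 4)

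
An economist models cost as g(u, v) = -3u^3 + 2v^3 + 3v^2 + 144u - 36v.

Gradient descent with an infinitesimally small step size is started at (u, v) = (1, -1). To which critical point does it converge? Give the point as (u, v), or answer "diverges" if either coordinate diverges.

(-4, 2)

g is separable, so gradient descent decouples: u follows -∂g/∂u, v follows -∂g/∂v.
∂g/∂u = -9(u - 4)(u + 4); at u=1 this is 135, so u decreases.
∂g/∂v = 6(v - 2)(v + 3); at v=-1 this is -36, so v increases.
u converges to its nearest critical value -4 (a local min of the u-part); v converges to 2. The iterate converges to (-4, 2).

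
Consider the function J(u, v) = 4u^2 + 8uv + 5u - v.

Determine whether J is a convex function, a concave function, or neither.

neither

J is quadratic, so its Hessian is the constant matrix H = [[8, 8], [8, 0]].
det(H) = -64, tr(H) = 8.
det(H) < 0, so H is indefinite: neither convex nor concave.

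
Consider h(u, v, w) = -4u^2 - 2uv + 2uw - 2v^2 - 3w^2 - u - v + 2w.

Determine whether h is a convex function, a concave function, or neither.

h is quadratic, so its Hessian is the constant matrix H = [[-8, -2, 2], [-2, -4, 0], [2, 0, -6]].
Leading principal minors: -8, 28, -152.
Signs alternate −, +, − ⇒ H ≺ 0 ⇒ concave.

concave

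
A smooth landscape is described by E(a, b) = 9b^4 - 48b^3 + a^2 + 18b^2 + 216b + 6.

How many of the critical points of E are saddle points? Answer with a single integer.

E separates as a function of a plus a function of b, so ∇E=0 decouples.
∂E/∂a = 2a = 0 at a ∈ {0}; ∂E/∂b = 36(b - 3)(b - 2)(b + 1) = 0 at b ∈ {-1, 2, 3}.
The Hessian is diagonal: diag(E_aa, E_bb). Second derivatives: E_aa(0)=2; E_bb(-1)=432, E_bb(2)=-108, E_bb(3)=144.
Saddle points occur where the two diagonal entries have opposite signs: (0, 2). Count: 1.

1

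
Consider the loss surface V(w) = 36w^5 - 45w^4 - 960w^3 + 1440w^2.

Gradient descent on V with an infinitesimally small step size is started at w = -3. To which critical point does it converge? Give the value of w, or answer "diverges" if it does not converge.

0

V'(w) = 180w(w - 4)(w - 1)(w + 4), so V'(-3) = -15120.
Gradient descent moves in the -V' direction, i.e. w is increasing.
The nearest critical point in that direction is w = 0, where V'' = 2880 > 0 (a local minimum). The iterate converges there.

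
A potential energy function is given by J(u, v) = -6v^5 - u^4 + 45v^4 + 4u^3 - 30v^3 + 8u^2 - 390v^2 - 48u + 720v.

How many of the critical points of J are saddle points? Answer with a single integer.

J separates as a function of u plus a function of v, so ∇J=0 decouples.
∂J/∂u = -4(u - 3)(u - 2)(u + 2) = 0 at u ∈ {-2, 2, 3}; ∂J/∂v = -30(v - 4)(v - 3)(v - 1)(v + 2) = 0 at v ∈ {-2, 1, 3, 4}.
The Hessian is diagonal: diag(J_uu, J_vv). Second derivatives: J_uu(-2)=-80, J_uu(2)=16, J_uu(3)=-20; J_vv(-2)=2700, J_vv(1)=-540, J_vv(3)=300, J_vv(4)=-540.
Saddle points occur where the two diagonal entries have opposite signs: (-2, -2), (-2, 3), (2, 1), (2, 4), (3, -2), (3, 3). Count: 6.

6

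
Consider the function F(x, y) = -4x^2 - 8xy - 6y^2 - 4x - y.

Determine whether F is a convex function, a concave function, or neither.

F is quadratic, so its Hessian is the constant matrix H = [[-8, -8], [-8, -12]].
det(H) = 32, tr(H) = -20.
det(H) > 0 and tr(H) < 0, so H is negative definite everywhere: concave.

concave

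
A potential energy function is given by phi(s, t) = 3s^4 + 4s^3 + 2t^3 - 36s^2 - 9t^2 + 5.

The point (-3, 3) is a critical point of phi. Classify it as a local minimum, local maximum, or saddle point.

The mixed partial ∂²phi/∂s∂t is 0, so the Hessian at any point is diag(phi_ss, phi_tt) = diag(12(3s^2 + 2s - 6), 6(2t - 3)).
At (-3, 3): H = diag(180, 18).
Both eigenvalues are positive, so H is positive definite: a local minimum.

local minimum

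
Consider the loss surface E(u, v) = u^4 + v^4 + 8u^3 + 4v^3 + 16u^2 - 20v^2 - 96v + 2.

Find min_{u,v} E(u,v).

-277

E(u,v) separates as P(u) + Q(v) + 2, so its minimum is min P + min Q + 2.
P'(u) = 4u(u + 2)(u + 4) vanishes at u ∈ {-4, -2, 0}; Q'(v) = 4(v - 3)(v + 2)(v + 4) vanishes at v ∈ {-4, -2, 3}.
Local minima of P (where P''>0): P(-4)=0, P(0)=0. Local minima of Q: Q(-4)=64, Q(3)=-279.
So the global minimum of E is P(-4) + Q(3) + 2 = 0 − 279 + 2 = -277, attained at (-4, 3).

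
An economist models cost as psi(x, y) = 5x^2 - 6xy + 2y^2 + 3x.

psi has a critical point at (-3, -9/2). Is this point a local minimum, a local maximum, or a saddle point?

The Hessian of psi is constant: H = [[10, -6], [-6, 4]].
det(H) = 10·4 − (-6)² = 4.
det(H) > 0 and tr(H) = 14 > 0, so H is positive definite and the point is a local minimum.

local minimum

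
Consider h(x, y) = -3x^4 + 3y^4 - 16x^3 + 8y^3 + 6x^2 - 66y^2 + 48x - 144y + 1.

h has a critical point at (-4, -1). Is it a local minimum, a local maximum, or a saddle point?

The mixed partial ∂²h/∂x∂y is 0, so the Hessian at any point is diag(h_xx, h_yy) = diag(12(-3x^2 - 8x + 1), 12(3y^2 + 4y - 11)).
At (-4, -1): H = diag(-180, -144).
Both eigenvalues are negative, so H is negative definite: a local maximum.

local maximum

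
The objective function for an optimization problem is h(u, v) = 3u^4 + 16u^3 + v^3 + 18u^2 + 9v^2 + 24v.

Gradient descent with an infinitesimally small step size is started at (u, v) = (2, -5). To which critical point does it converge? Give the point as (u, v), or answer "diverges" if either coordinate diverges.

h is separable, so gradient descent decouples: u follows -∂h/∂u, v follows -∂h/∂v.
∂h/∂u = 12u(u + 1)(u + 3); at u=2 this is 360, so u decreases.
∂h/∂v = 3(v + 2)(v + 4); at v=-5 this is 9, so v decreases.
The v-coordinate has no critical point in that direction and runs off to infinity.

diverges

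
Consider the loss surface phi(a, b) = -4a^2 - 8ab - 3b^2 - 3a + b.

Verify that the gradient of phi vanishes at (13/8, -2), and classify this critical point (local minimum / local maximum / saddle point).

saddle point

∇phi = (-8a - 8b - 3, -8a - 6b + 1); substituting (13/8, -2) gives ∇phi = (0, 0), so (13/8, -2) is indeed a critical point.
The Hessian of phi is constant: H = [[-8, -8], [-8, -6]].
det(H) = (-8)·(-6) − (-8)² = -16.
Since det(H) < 0, H is indefinite and the critical point is a saddle point.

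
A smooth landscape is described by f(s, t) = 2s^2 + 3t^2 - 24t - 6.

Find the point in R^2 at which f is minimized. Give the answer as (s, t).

f(s,t) separates as P(s) + Q(t) − 6, so its minimum is min P + min Q − 6.
P'(s) = 4s vanishes at s ∈ {0}; Q'(t) = 6(t - 4) vanishes at t ∈ {4}.
Local minima of P (where P''>0): P(0)=0. Local minima of Q: Q(4)=-48.
So the global minimum of f is P(0) + Q(4) − 6 = 0 − 48 − 6 = -54, attained at (0, 4).

(0, 4)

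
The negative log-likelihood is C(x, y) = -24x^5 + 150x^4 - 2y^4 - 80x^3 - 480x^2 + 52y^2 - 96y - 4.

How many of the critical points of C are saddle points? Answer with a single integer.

6

C separates as a function of x plus a function of y, so ∇C=0 decouples.
∂C/∂x = -120x(x - 4)(x - 2)(x + 1) = 0 at x ∈ {-1, 0, 2, 4}; ∂C/∂y = -8(y - 3)(y - 1)(y + 4) = 0 at y ∈ {-4, 1, 3}.
The Hessian is diagonal: diag(C_xx, C_yy). Second derivatives: C_xx(-1)=1800, C_xx(0)=-960, C_xx(2)=1440, C_xx(4)=-4800; C_yy(-4)=-280, C_yy(1)=80, C_yy(3)=-112.
Saddle points occur where the two diagonal entries have opposite signs: (-1, -4), (-1, 3), (0, 1), (2, -4), (2, 3), (4, 1). Count: 6.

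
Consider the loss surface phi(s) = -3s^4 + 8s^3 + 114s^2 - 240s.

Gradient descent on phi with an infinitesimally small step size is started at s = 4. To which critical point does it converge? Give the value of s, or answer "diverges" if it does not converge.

1

phi'(s) = -12(s - 5)(s - 1)(s + 4), so phi'(4) = 288.
Gradient descent moves in the -phi' direction, i.e. s is decreasing.
The nearest critical point in that direction is s = 1, where phi'' = 240 > 0 (a local minimum). The iterate converges there.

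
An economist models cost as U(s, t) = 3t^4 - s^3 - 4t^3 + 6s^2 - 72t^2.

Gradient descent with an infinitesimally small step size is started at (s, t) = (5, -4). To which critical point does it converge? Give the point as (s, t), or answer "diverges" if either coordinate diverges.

diverges

U is separable, so gradient descent decouples: s follows -∂U/∂s, t follows -∂U/∂t.
∂U/∂s = -3s(s - 4); at s=5 this is -15, so s increases.
∂U/∂t = 12t(t - 4)(t + 3); at t=-4 this is -384, so t increases.
The s-coordinate has no critical point in that direction and runs off to infinity.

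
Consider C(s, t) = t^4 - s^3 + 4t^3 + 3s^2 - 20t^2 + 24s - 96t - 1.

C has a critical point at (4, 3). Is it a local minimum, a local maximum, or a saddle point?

saddle point

The mixed partial ∂²C/∂s∂t is 0, so the Hessian at any point is diag(C_ss, C_tt) = diag(6(-s + 1), 4(3t^2 + 6t - 10)).
At (4, 3): H = diag(-18, 140).
The eigenvalues have opposite signs, so H is indefinite: a saddle point.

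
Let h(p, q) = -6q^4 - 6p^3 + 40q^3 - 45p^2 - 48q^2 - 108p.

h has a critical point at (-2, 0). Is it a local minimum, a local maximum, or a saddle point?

local maximum

The mixed partial ∂²h/∂p∂q is 0, so the Hessian at any point is diag(h_pp, h_qq) = diag(-18(2p + 5), 24(-3q^2 + 10q - 4)).
At (-2, 0): H = diag(-18, -96).
Both eigenvalues are negative, so H is negative definite: a local maximum.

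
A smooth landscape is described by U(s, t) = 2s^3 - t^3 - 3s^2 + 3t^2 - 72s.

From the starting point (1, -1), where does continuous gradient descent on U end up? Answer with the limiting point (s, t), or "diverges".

(4, 0)

U is separable, so gradient descent decouples: s follows -∂U/∂s, t follows -∂U/∂t.
∂U/∂s = 6(s - 4)(s + 3); at s=1 this is -72, so s increases.
∂U/∂t = -3t(t - 2); at t=-1 this is -9, so t increases.
s converges to its nearest critical value 4 (a local min of the s-part); t converges to 0. The iterate converges to (4, 0).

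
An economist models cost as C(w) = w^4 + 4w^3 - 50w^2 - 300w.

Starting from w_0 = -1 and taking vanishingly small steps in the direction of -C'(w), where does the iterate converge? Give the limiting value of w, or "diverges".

C'(w) = 4(w - 5)(w + 3)(w + 5), so C'(-1) = -192.
Gradient descent moves in the -C' direction, i.e. w is increasing.
The nearest critical point in that direction is w = 5, where C'' = 320 > 0 (a local minimum). The iterate converges there.

5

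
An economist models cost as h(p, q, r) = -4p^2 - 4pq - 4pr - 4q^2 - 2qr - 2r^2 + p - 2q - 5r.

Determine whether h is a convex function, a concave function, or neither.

concave

h is quadratic, so its Hessian is the constant matrix H = [[-8, -4, -4], [-4, -8, -2], [-4, -2, -4]].
Leading principal minors: -8, 48, -96.
Signs alternate −, +, − ⇒ H ≺ 0 ⇒ concave.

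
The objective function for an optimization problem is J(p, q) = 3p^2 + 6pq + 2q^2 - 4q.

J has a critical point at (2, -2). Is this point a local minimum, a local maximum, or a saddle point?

The Hessian of J is constant: H = [[6, 6], [6, 4]].
det(H) = 6·4 − 6² = -12.
Since det(H) < 0, H is indefinite and the critical point is a saddle point.

saddle point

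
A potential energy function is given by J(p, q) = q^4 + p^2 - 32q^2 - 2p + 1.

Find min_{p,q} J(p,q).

-256

J(p,q) separates as A(p) + B(q) + 1, so its minimum is min A + min B + 1.
A'(p) = 2p - 2 vanishes at p ∈ {1}; B'(q) = 4q(q - 4)(q + 4) vanishes at q ∈ {-4, 0, 4}.
Local minima of A (where A''>0): A(1)=-1. Local minima of B: B(-4)=-256, B(4)=-256.
So the global minimum of J is A(1) + B(-4) + 1 = -1 − 256 + 1 = -256, attained at (1, -4).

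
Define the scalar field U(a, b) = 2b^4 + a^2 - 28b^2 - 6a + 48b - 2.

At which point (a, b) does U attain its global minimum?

U(a,b) separates as P(a) + Q(b) − 2, so its minimum is min P + min Q − 2.
P'(a) = 2a - 6 vanishes at a ∈ {3}; Q'(b) = 8(b - 2)(b - 1)(b + 3) vanishes at b ∈ {-3, 1, 2}.
Local minima of P (where P''>0): P(3)=-9. Local minima of Q: Q(-3)=-234, Q(2)=16.
So the global minimum of U is P(3) + Q(-3) − 2 = -9 − 234 − 2 = -245, attained at (3, -3).

(3, -3)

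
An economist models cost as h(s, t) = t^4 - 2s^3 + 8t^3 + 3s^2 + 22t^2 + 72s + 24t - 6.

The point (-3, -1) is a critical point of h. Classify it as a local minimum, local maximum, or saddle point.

The mixed partial ∂²h/∂s∂t is 0, so the Hessian at any point is diag(h_ss, h_tt) = diag(6(-2s + 1), 4(3t^2 + 12t + 11)).
At (-3, -1): H = diag(42, 8).
Both eigenvalues are positive, so H is positive definite: a local minimum.

local minimum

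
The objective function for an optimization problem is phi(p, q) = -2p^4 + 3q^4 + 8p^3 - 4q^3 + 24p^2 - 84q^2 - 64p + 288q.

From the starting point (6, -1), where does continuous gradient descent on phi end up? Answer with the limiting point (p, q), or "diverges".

diverges

phi is separable, so gradient descent decouples: p follows -∂phi/∂p, q follows -∂phi/∂q.
∂phi/∂p = -8(p - 4)(p - 1)(p + 2); at p=6 this is -640, so p increases.
∂phi/∂q = 12(q - 3)(q - 2)(q + 4); at q=-1 this is 432, so q decreases.
The p-coordinate has no critical point in that direction and runs off to infinity.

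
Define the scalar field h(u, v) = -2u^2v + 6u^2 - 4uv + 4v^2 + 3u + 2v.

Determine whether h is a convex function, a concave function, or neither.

neither

The term -2u^2v is cubic, so the Hessian is not constant.
∂²h/∂u² = -4v + 12, which takes both signs as v varies (negative for sufficiently large v). A diagonal entry of the Hessian changing sign means the Hessian is neither positive- nor negative-semidefinite on all of R^2.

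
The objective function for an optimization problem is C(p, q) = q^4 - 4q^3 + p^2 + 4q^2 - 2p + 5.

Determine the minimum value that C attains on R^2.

4

C(p,q) separates as A(p) + B(q) + 5, so its minimum is min A + min B + 5.
A'(p) = 2p - 2 vanishes at p ∈ {1}; B'(q) = 4q(q - 2)(q - 1) vanishes at q ∈ {0, 1, 2}.
Local minima of A (where A''>0): A(1)=-1. Local minima of B: B(0)=0, B(2)=0.
So the global minimum of C is A(1) + B(0) + 5 = -1 + 0 + 5 = 4, attained at (1, 0).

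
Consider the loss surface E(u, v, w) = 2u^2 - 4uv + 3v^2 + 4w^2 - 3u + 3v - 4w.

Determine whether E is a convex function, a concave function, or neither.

convex

E is quadratic, so its Hessian is the constant matrix H = [[4, -4, 0], [-4, 6, 0], [0, 0, 8]].
Leading principal minors: 4, 8, 64.
All positive ⇒ H ≻ 0 ⇒ convex.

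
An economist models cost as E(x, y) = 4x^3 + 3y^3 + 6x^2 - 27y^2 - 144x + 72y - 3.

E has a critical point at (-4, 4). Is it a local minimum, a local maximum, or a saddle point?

The mixed partial ∂²E/∂x∂y is 0, so the Hessian at any point is diag(E_xx, E_yy) = diag(12(2x + 1), 18(y - 3)).
At (-4, 4): H = diag(-84, 18).
The eigenvalues have opposite signs, so H is indefinite: a saddle point.

saddle point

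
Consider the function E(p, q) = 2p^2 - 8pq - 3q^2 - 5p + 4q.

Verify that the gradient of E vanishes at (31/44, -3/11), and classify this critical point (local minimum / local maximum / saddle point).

∇E = (4p - 8q - 5, -8p - 6q + 4); substituting (31/44, -3/11) gives ∇E = (0, 0), so (31/44, -3/11) is indeed a critical point.
The Hessian of E is constant: H = [[4, -8], [-8, -6]].
det(H) = 4·(-6) − (-8)² = -88.
Since det(H) < 0, H is indefinite and the critical point is a saddle point.

saddle point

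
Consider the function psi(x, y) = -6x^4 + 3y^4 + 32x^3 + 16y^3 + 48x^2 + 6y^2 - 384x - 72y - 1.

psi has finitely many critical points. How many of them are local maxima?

psi separates as a function of x plus a function of y, so ∇psi=0 decouples.
∂psi/∂x = -24(x - 4)(x - 2)(x + 2) = 0 at x ∈ {-2, 2, 4}; ∂psi/∂y = 12(y - 1)(y + 2)(y + 3) = 0 at y ∈ {-3, -2, 1}.
The Hessian is diagonal: diag(psi_xx, psi_yy). Second derivatives: psi_xx(-2)=-576, psi_xx(2)=192, psi_xx(4)=-288; psi_yy(-3)=48, psi_yy(-2)=-36, psi_yy(1)=144.
Local maxima occur where both diagonal entries negative: (-2, -2), (4, -2). Count: 2.

2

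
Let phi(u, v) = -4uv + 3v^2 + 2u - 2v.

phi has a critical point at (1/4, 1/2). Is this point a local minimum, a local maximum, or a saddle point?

saddle point

The Hessian of phi is constant: H = [[0, -4], [-4, 6]].
det(H) = 0·6 − (-4)² = -16.
Since det(H) < 0, H is indefinite and the critical point is a saddle point.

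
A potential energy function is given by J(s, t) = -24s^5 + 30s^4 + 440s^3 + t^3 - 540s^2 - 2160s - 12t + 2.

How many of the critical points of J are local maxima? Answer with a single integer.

J separates as a function of s plus a function of t, so ∇J=0 decouples.
∂J/∂s = -120(s - 3)(s - 2)(s + 1)(s + 3) = 0 at s ∈ {-3, -1, 2, 3}; ∂J/∂t = 3(t - 2)(t + 2) = 0 at t ∈ {-2, 2}.
The Hessian is diagonal: diag(J_ss, J_tt). Second derivatives: J_ss(-3)=7200, J_ss(-1)=-2880, J_ss(2)=1800, J_ss(3)=-2880; J_tt(-2)=-12, J_tt(2)=12.
Local maxima occur where both diagonal entries negative: (-1, -2), (3, -2). Count: 2.

2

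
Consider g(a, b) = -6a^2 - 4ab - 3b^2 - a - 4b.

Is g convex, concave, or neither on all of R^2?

g is quadratic, so its Hessian is the constant matrix H = [[-12, -4], [-4, -6]].
det(H) = 56, tr(H) = -18.
det(H) > 0 and tr(H) < 0, so H is negative definite everywhere: concave.

concave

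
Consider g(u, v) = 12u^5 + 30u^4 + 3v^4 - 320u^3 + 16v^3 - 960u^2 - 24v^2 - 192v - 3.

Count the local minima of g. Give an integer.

4

g separates as a function of u plus a function of v, so ∇g=0 decouples.
∂g/∂u = 60u(u - 4)(u + 2)(u + 4) = 0 at u ∈ {-4, -2, 0, 4}; ∂g/∂v = 12(v - 2)(v + 2)(v + 4) = 0 at v ∈ {-4, -2, 2}.
The Hessian is diagonal: diag(g_uu, g_vv). Second derivatives: g_uu(-4)=-3840, g_uu(-2)=1440, g_uu(0)=-1920, g_uu(4)=11520; g_vv(-4)=144, g_vv(-2)=-96, g_vv(2)=288.
Local minima occur where both diagonal entries positive: (-2, -4), (-2, 2), (4, -4), (4, 2). Count: 4.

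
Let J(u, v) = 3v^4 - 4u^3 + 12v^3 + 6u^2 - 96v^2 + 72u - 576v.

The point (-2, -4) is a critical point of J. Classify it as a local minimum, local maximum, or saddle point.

The mixed partial ∂²J/∂u∂v is 0, so the Hessian at any point is diag(J_uu, J_vv) = diag(12(-2u + 1), 12(3v^2 + 6v - 16)).
At (-2, -4): H = diag(60, 96).
Both eigenvalues are positive, so H is positive definite: a local minimum.

local minimum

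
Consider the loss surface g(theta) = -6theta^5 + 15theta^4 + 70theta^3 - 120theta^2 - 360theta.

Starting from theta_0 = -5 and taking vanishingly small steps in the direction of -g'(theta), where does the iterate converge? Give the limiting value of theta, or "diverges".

-2

g'(theta) = -30(theta - 3)(theta - 2)(theta + 1)(theta + 2), so g'(-5) = -20160.
Gradient descent moves in the -g' direction, i.e. theta is increasing.
The nearest critical point in that direction is theta = -2, where g'' = 600 > 0 (a local minimum). The iterate converges there.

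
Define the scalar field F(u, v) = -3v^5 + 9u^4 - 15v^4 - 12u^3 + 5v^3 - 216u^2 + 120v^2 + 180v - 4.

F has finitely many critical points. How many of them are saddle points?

F separates as a function of u plus a function of v, so ∇F=0 decouples.
∂F/∂u = 36u(u - 4)(u + 3) = 0 at u ∈ {-3, 0, 4}; ∂F/∂v = -15(v - 2)(v + 1)(v + 2)(v + 3) = 0 at v ∈ {-3, -2, -1, 2}.
The Hessian is diagonal: diag(F_uu, F_vv). Second derivatives: F_uu(-3)=756, F_uu(0)=-432, F_uu(4)=1008; F_vv(-3)=150, F_vv(-2)=-60, F_vv(-1)=90, F_vv(2)=-900.
Saddle points occur where the two diagonal entries have opposite signs: (-3, -2), (-3, 2), (0, -3), (0, -1), (4, -2), (4, 2). Count: 6.

6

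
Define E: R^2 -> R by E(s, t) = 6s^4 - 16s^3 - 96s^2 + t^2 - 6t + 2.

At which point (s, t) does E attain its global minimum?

E(s,t) separates as P(s) + Q(t) + 2, so its minimum is min P + min Q + 2.
P'(s) = 24s(s - 4)(s + 2) vanishes at s ∈ {-2, 0, 4}; Q'(t) = 2(t - 3) vanishes at t ∈ {3}.
Local minima of P (where P''>0): P(-2)=-160, P(4)=-1024. Local minima of Q: Q(3)=-9.
So the global minimum of E is P(4) + Q(3) + 2 = -1024 − 9 + 2 = -1031, attained at (4, 3).

(4, 3)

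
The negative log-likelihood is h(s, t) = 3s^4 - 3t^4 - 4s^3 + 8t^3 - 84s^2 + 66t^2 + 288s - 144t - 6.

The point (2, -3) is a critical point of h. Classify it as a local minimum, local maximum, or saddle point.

local maximum

The mixed partial ∂²h/∂s∂t is 0, so the Hessian at any point is diag(h_ss, h_tt) = diag(12(3s^2 - 2s - 14), 12(-3t^2 + 4t + 11)).
At (2, -3): H = diag(-72, -336).
Both eigenvalues are negative, so H is negative definite: a local maximum.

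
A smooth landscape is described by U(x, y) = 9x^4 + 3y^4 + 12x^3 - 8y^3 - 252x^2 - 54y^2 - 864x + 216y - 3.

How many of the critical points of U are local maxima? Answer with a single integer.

U separates as a function of x plus a function of y, so ∇U=0 decouples.
∂U/∂x = 36(x - 4)(x + 2)(x + 3) = 0 at x ∈ {-3, -2, 4}; ∂U/∂y = 12(y - 3)(y - 2)(y + 3) = 0 at y ∈ {-3, 2, 3}.
The Hessian is diagonal: diag(U_xx, U_yy). Second derivatives: U_xx(-3)=252, U_xx(-2)=-216, U_xx(4)=1512; U_yy(-3)=360, U_yy(2)=-60, U_yy(3)=72.
Local maxima occur where both diagonal entries negative: (-2, 2). Count: 1.

1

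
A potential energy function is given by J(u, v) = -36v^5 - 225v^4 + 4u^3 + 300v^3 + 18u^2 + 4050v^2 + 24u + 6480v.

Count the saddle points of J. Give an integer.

4

J separates as a function of u plus a function of v, so ∇J=0 decouples.
∂J/∂u = 12(u + 1)(u + 2) = 0 at u ∈ {-2, -1}; ∂J/∂v = -180(v - 3)(v + 1)(v + 3)(v + 4) = 0 at v ∈ {-4, -3, -1, 3}.
The Hessian is diagonal: diag(J_uu, J_vv). Second derivatives: J_uu(-2)=-12, J_uu(-1)=12; J_vv(-4)=3780, J_vv(-3)=-2160, J_vv(-1)=4320, J_vv(3)=-30240.
Saddle points occur where the two diagonal entries have opposite signs: (-2, -4), (-2, -1), (-1, -3), (-1, 3). Count: 4.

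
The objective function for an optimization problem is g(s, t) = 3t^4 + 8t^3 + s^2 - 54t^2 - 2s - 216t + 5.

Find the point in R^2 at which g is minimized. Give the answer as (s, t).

g(s,t) separates as P(s) + Q(t) + 5, so its minimum is min P + min Q + 5.
P'(s) = 2s - 2 vanishes at s ∈ {1}; Q'(t) = 12(t - 3)(t + 2)(t + 3) vanishes at t ∈ {-3, -2, 3}.
Local minima of P (where P''>0): P(1)=-1. Local minima of Q: Q(-3)=189, Q(3)=-675.
So the global minimum of g is P(1) + Q(3) + 5 = -1 − 675 + 5 = -671, attained at (1, 3).

(1, 3)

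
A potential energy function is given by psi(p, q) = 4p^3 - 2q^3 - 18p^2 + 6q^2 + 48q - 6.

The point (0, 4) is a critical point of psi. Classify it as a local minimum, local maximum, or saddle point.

local maximum

The mixed partial ∂²psi/∂p∂q is 0, so the Hessian at any point is diag(psi_pp, psi_qq) = diag(12(2p - 3), 12(-q + 1)).
At (0, 4): H = diag(-36, -36).
Both eigenvalues are negative, so H is negative definite: a local maximum.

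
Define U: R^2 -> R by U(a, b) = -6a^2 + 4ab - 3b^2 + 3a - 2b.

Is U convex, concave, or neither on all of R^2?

U is quadratic, so its Hessian is the constant matrix H = [[-12, 4], [4, -6]].
det(H) = 56, tr(H) = -18.
det(H) > 0 and tr(H) < 0, so H is negative definite everywhere: concave.

concave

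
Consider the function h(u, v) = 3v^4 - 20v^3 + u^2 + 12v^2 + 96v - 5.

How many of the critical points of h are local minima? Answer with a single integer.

2

h separates as a function of u plus a function of v, so ∇h=0 decouples.
∂h/∂u = 2u = 0 at u ∈ {0}; ∂h/∂v = 12(v - 4)(v - 2)(v + 1) = 0 at v ∈ {-1, 2, 4}.
The Hessian is diagonal: diag(h_uu, h_vv). Second derivatives: h_uu(0)=2; h_vv(-1)=180, h_vv(2)=-72, h_vv(4)=120.
Local minima occur where both diagonal entries positive: (0, -1), (0, 4). Count: 2.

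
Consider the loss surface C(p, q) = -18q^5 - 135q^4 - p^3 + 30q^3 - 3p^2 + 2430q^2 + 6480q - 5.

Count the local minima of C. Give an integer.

C separates as a function of p plus a function of q, so ∇C=0 decouples.
∂C/∂p = -3p(p + 2) = 0 at p ∈ {-2, 0}; ∂C/∂q = -90(q - 3)(q + 2)(q + 3)(q + 4) = 0 at q ∈ {-4, -3, -2, 3}.
The Hessian is diagonal: diag(C_pp, C_qq). Second derivatives: C_pp(-2)=6, C_pp(0)=-6; C_qq(-4)=1260, C_qq(-3)=-540, C_qq(-2)=900, C_qq(3)=-18900.
Local minima occur where both diagonal entries positive: (-2, -4), (-2, -2). Count: 2.

2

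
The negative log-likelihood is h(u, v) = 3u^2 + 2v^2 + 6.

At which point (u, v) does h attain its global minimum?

(0, 0)

h(u,v) separates as P(u) + Q(v) + 6, so its minimum is min P + min Q + 6.
P'(u) = 6u vanishes at u ∈ {0}; Q'(v) = 4v vanishes at v ∈ {0}.
Local minima of P (where P''>0): P(0)=0. Local minima of Q: Q(0)=0.
So the global minimum of h is P(0) + Q(0) + 6 = 0 + 0 + 6 = 6, attained at (0, 0).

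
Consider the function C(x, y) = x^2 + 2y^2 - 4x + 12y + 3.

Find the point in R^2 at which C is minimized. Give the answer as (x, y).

(2, -3)

C(x,y) separates as P(x) + Q(y) + 3, so its minimum is min P + min Q + 3.
P'(x) = 2x - 4 vanishes at x ∈ {2}; Q'(y) = 4y + 12 vanishes at y ∈ {-3}.
Local minima of P (where P''>0): P(2)=-4. Local minima of Q: Q(-3)=-18.
So the global minimum of C is P(2) + Q(-3) + 3 = -4 − 18 + 3 = -19, attained at (2, -3).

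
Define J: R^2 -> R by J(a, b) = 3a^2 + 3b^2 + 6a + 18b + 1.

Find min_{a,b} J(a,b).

-29

J(a,b) separates as P(a) + Q(b) + 1, so its minimum is min P + min Q + 1.
P'(a) = 6a + 6 vanishes at a ∈ {-1}; Q'(b) = 6b + 18 vanishes at b ∈ {-3}.
Local minima of P (where P''>0): P(-1)=-3. Local minima of Q: Q(-3)=-27.
So the global minimum of J is P(-1) + Q(-3) + 1 = -3 − 27 + 1 = -29, attained at (-1, -3).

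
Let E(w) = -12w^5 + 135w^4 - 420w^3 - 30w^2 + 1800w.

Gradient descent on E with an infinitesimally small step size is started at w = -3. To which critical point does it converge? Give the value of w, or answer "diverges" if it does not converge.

-1

E'(w) = -60(w - 5)(w - 3)(w - 2)(w + 1), so E'(-3) = -28800.
Gradient descent moves in the -E' direction, i.e. w is increasing.
The nearest critical point in that direction is w = -1, where E'' = 4320 > 0 (a local minimum). The iterate converges there.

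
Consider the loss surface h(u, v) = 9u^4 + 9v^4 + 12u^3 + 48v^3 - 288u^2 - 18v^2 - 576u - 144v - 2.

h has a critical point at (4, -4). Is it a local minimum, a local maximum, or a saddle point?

The mixed partial ∂²h/∂u∂v is 0, so the Hessian at any point is diag(h_uu, h_vv) = diag(36(3u^2 + 2u - 16), 36(3v^2 + 8v - 1)).
At (4, -4): H = diag(1440, 540).
Both eigenvalues are positive, so H is positive definite: a local minimum.

local minimum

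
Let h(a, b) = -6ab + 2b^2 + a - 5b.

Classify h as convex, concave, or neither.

h is quadratic, so its Hessian is the constant matrix H = [[0, -6], [-6, 4]].
det(H) = -36, tr(H) = 4.
det(H) < 0, so H is indefinite: neither convex nor concave.

neither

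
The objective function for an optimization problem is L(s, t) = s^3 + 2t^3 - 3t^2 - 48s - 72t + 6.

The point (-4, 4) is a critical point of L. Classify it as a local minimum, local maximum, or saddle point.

The mixed partial ∂²L/∂s∂t is 0, so the Hessian at any point is diag(L_ss, L_tt) = diag(6s, 6(2t - 1)).
At (-4, 4): H = diag(-24, 42).
The eigenvalues have opposite signs, so H is indefinite: a saddle point.

saddle point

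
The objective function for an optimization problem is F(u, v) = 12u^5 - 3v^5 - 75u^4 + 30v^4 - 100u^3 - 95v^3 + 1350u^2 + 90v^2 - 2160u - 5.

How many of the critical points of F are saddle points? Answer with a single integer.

F separates as a function of u plus a function of v, so ∇F=0 decouples.
∂F/∂u = 60(u - 4)(u - 3)(u - 1)(u + 3) = 0 at u ∈ {-3, 1, 3, 4}; ∂F/∂v = -15v(v - 4)(v - 3)(v - 1) = 0 at v ∈ {0, 1, 3, 4}.
The Hessian is diagonal: diag(F_uu, F_vv). Second derivatives: F_uu(-3)=-10080, F_uu(1)=1440, F_uu(3)=-720, F_uu(4)=1260; F_vv(0)=180, F_vv(1)=-90, F_vv(3)=90, F_vv(4)=-180.
Saddle points occur where the two diagonal entries have opposite signs: (-3, 0), (-3, 3), (1, 1), (1, 4), (3, 0), (3, 3), (4, 1), (4, 4). Count: 8.

8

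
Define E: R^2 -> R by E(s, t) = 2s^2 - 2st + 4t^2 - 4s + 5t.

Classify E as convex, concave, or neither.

E is quadratic, so its Hessian is the constant matrix H = [[4, -2], [-2, 8]].
det(H) = 28, tr(H) = 12.
det(H) > 0 and tr(H) > 0, so H is positive definite everywhere: convex.

convex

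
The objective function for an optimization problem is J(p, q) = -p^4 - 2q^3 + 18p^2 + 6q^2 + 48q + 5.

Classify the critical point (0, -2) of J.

The mixed partial ∂²J/∂p∂q is 0, so the Hessian at any point is diag(J_pp, J_qq) = diag(12(-p^2 + 3), 12(-q + 1)).
At (0, -2): H = diag(36, 36).
Both eigenvalues are positive, so H is positive definite: a local minimum.

local minimum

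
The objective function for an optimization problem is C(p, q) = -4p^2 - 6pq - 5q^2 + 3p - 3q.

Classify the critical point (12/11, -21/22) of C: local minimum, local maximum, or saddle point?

local maximum

The Hessian of C is constant: H = [[-8, -6], [-6, -10]].
det(H) = (-8)·(-10) − (-6)² = 44.
det(H) > 0 and tr(H) = -18 < 0, so H is negative definite and the point is a local maximum.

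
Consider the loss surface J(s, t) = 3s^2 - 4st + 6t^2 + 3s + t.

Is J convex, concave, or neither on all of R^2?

convex

J is quadratic, so its Hessian is the constant matrix H = [[6, -4], [-4, 12]].
det(H) = 56, tr(H) = 18.
det(H) > 0 and tr(H) > 0, so H is positive definite everywhere: convex.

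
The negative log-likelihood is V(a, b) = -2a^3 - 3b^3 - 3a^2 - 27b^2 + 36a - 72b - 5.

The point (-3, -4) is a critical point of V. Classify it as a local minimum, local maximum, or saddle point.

The mixed partial ∂²V/∂a∂b is 0, so the Hessian at any point is diag(V_aa, V_bb) = diag(-6(2a + 1), -18(b + 3)).
At (-3, -4): H = diag(30, 18).
Both eigenvalues are positive, so H is positive definite: a local minimum.

local minimum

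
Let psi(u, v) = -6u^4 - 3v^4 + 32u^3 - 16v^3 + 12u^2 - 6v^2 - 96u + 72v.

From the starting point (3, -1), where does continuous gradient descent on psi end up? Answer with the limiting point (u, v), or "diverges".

(1, -2)

psi is separable, so gradient descent decouples: u follows -∂psi/∂u, v follows -∂psi/∂v.
∂psi/∂u = -24(u - 4)(u - 1)(u + 1); at u=3 this is 192, so u decreases.
∂psi/∂v = -12(v - 1)(v + 2)(v + 3); at v=-1 this is 48, so v decreases.
u converges to its nearest critical value 1 (a local min of the u-part); v converges to -2. The iterate converges to (1, -2).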